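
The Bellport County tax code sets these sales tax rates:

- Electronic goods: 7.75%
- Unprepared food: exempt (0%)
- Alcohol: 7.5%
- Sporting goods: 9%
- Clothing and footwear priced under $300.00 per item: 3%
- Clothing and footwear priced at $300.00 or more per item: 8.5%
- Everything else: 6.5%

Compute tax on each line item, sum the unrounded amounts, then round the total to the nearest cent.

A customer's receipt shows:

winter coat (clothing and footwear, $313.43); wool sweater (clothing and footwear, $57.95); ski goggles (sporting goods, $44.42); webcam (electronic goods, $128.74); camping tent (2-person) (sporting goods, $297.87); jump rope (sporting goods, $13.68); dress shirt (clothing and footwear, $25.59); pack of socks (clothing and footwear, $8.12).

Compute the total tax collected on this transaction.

Winter coat $313.43: clothing and footwear, $300.00 or more → 8.5% → $26.64155
Wool sweater $57.95: clothing and footwear, under $300.00 → 3% → $1.7385
Ski goggles $44.42: sporting goods → 9% → $3.9978
Webcam $128.74: electronic goods → 7.75% → $9.97735
Camping tent (2-person) $297.87: sporting goods → 9% → $26.8083
Jump rope $13.68: sporting goods → 9% → $1.2312
Dress shirt $25.59: clothing and footwear, under $300.00 → 3% → $0.7677
Pack of socks $8.12: clothing and footwear, under $300.00 → 3% → $0.2436
Unrounded tax sum = $71.406 → $71.41

$71.41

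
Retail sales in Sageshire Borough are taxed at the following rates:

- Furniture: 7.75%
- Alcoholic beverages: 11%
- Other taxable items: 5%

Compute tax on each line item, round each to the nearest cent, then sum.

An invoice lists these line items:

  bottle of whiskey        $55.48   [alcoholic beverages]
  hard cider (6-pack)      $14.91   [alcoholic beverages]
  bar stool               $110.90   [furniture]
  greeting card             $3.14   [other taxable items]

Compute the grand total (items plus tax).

Bottle of whiskey $55.48: alcoholic beverages → 11% → $6.10
Hard cider (6-pack) $14.91: alcoholic beverages → 11% → $1.64
Bar stool $110.90: furniture → 7.75% → $8.59
Greeting card $3.14: other taxable items → 5% → $0.16
Subtotal = $184.43; tax = $16.49; total due = $200.92

$200.92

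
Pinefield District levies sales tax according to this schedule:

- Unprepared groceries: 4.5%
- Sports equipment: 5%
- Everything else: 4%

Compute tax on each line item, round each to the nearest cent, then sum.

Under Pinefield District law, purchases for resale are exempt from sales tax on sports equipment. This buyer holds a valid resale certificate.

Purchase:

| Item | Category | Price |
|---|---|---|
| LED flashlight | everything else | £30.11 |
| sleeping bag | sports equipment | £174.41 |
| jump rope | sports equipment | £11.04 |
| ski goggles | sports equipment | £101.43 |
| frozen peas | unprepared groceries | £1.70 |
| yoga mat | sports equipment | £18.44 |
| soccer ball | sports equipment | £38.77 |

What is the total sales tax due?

£1.28

LED flashlight £30.11: everything else → 4% → £1.20
Sleeping bag £174.41: sports equipment, buyer-exempt → 0% → £0.00
Jump rope £11.04: sports equipment, buyer-exempt → 0% → £0.00
Ski goggles £101.43: sports equipment, buyer-exempt → 0% → £0.00
Frozen peas £1.70: unprepared groceries → 4.5% → £0.08
Yoga mat £18.44: sports equipment, buyer-exempt → 0% → £0.00
Soccer ball £38.77: sports equipment, buyer-exempt → 0% → £0.00
Total tax = £1.20 + £0.08 = £1.28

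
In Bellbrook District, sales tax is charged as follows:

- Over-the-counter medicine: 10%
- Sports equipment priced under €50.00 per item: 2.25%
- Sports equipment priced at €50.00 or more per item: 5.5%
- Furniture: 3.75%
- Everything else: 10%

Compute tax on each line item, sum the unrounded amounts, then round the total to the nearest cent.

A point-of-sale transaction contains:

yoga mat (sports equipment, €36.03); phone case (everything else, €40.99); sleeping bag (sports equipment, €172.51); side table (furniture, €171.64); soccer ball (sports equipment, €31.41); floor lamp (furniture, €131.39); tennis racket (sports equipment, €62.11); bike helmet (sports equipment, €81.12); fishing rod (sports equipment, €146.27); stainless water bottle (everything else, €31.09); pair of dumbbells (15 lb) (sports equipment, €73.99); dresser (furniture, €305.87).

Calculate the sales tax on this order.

Yoga mat €36.03: sports equipment, under €50.00 → 2.25% → €0.810675
Phone case €40.99: everything else → 10% → €4.099
Sleeping bag €172.51: sports equipment, €50.00 or more → 5.5% → €9.48805
Side table €171.64: furniture → 3.75% → €6.4365
Soccer ball €31.41: sports equipment, under €50.00 → 2.25% → €0.706725
Floor lamp €131.39: furniture → 3.75% → €4.927125
Tennis racket €62.11: sports equipment, €50.00 or more → 5.5% → €3.41605
Bike helmet €81.12: sports equipment, €50.00 or more → 5.5% → €4.4616
Fishing rod €146.27: sports equipment, €50.00 or more → 5.5% → €8.04485
Stainless water bottle €31.09: everything else → 10% → €3.109
Pair of dumbbells (15 lb) €73.99: sports equipment, €50.00 or more → 5.5% → €4.06945
Dresser €305.87: furniture → 3.75% → €11.470125
Unrounded tax sum = €61.03915 → €61.04

€61.04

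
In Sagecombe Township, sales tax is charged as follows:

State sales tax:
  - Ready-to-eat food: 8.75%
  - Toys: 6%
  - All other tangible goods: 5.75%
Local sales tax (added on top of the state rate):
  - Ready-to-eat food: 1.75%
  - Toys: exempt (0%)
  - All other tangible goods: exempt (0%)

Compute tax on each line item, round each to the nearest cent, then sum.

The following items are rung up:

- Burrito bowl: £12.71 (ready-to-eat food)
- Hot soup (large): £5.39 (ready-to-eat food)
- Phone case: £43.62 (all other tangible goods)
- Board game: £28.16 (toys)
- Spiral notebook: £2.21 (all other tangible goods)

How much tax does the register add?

Burrito bowl £12.71: ready-to-eat food → 8.75% + 1.75% local = 10.5% → £1.33
Hot soup (large) £5.39: ready-to-eat food → 8.75% + 1.75% local = 10.5% → £0.57
Phone case £43.62: all other tangible goods → 5.75% + 0% local = 5.75% → £2.51
Board game £28.16: toys → 6% + 0% local = 6% → £1.69
Spiral notebook £2.21: all other tangible goods → 5.75% + 0% local = 5.75% → £0.13
Total tax = £1.33 + £0.57 + £2.51 + £1.69 + £0.13 = £6.23

£6.23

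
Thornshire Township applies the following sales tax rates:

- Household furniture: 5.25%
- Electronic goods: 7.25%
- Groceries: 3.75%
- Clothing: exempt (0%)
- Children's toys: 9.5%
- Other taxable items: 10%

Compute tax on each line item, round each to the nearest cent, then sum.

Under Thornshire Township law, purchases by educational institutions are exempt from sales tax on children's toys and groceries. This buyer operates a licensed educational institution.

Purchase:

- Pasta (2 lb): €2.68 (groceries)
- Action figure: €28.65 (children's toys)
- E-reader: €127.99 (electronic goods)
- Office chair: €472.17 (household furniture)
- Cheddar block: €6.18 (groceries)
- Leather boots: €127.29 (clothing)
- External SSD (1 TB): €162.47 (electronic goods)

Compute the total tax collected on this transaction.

€45.85

Pasta (2 lb) €2.68: groceries, buyer-exempt → 0% → €0.00
Action figure €28.65: children's toys, buyer-exempt → 0% → €0.00
E-reader €127.99: electronic goods → 7.25% → €9.28
Office chair €472.17: household furniture → 5.25% → €24.79
Cheddar block €6.18: groceries, buyer-exempt → 0% → €0.00
Leather boots €127.29: clothing → 0% → €0.00
External SSD (1 TB) €162.47: electronic goods → 7.25% → €11.78
Total tax = €9.28 + €24.79 + €11.78 = €45.85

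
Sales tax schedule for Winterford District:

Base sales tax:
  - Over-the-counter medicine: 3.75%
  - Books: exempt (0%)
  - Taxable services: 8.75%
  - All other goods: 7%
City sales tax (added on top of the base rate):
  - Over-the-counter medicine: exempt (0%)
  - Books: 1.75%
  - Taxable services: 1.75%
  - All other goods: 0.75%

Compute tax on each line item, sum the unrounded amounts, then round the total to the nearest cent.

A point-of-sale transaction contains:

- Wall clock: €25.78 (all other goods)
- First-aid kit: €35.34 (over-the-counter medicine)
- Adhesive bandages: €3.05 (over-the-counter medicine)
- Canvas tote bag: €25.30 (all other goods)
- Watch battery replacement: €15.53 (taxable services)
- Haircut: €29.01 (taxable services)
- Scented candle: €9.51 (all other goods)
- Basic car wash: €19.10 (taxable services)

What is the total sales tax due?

€12.82

Wall clock €25.78: all other goods → 7% + 0.75% city = 7.75% → €1.99795
First-aid kit €35.34: over-the-counter medicine → 3.75% + 0% city = 3.75% → €1.32525
Adhesive bandages €3.05: over-the-counter medicine → 3.75% + 0% city = 3.75% → €0.114375
Canvas tote bag €25.30: all other goods → 7% + 0.75% city = 7.75% → €1.96075
Watch battery replacement €15.53: taxable services → 8.75% + 1.75% city = 10.5% → €1.63065
Haircut €29.01: taxable services → 8.75% + 1.75% city = 10.5% → €3.04605
Scented candle €9.51: all other goods → 7% + 0.75% city = 7.75% → €0.737025
Basic car wash €19.10: taxable services → 8.75% + 1.75% city = 10.5% → €2.0055
Unrounded tax sum = €12.81755 → €12.82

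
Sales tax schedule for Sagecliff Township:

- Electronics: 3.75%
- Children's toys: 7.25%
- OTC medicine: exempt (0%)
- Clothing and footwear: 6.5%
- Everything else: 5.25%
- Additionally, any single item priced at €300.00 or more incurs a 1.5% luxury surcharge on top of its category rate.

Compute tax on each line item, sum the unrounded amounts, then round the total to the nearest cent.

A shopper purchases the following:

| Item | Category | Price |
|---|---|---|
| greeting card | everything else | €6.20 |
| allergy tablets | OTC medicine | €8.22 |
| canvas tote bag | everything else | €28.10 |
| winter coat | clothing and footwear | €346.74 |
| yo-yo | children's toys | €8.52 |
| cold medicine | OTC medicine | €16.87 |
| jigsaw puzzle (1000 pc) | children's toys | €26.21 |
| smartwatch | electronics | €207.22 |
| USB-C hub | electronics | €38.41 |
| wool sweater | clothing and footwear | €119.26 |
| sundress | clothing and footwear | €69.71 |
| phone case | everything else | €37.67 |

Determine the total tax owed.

€55.53

Greeting card €6.20: everything else → 5.25% → €0.3255
Allergy tablets €8.22: OTC medicine → 0% → €0.00
Canvas tote bag €28.10: everything else → 5.25% → €1.47525
Winter coat €346.74: clothing and footwear → 6.5% + 1.5% surcharge = 8% → €27.7392
Yo-yo €8.52: children's toys → 7.25% → €0.6177
Cold medicine €16.87: OTC medicine → 0% → €0.00
Jigsaw puzzle (1000 pc) €26.21: children's toys → 7.25% → €1.900225
Smartwatch €207.22: electronics → 3.75% → €7.77075
USB-C hub €38.41: electronics → 3.75% → €1.440375
Wool sweater €119.26: clothing and footwear → 6.5% → €7.7519
Sundress €69.71: clothing and footwear → 6.5% → €4.53115
Phone case €37.67: everything else → 5.25% → €1.977675
Unrounded tax sum = €55.529725 → €55.53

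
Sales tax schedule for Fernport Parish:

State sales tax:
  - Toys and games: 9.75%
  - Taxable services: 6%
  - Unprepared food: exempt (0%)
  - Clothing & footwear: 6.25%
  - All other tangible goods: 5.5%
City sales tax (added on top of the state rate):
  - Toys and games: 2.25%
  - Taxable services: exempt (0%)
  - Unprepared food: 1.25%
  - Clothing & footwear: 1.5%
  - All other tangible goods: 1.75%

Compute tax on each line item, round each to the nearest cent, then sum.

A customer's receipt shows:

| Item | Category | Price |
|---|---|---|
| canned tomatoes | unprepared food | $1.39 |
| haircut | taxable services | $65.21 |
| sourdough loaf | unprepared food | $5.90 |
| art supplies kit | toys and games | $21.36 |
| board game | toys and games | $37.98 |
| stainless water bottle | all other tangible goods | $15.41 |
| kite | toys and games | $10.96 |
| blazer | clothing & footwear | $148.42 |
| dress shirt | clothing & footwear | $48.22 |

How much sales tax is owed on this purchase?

Canned tomatoes $1.39: unprepared food → 0% + 1.25% city = 1.25% → $0.02
Haircut $65.21: taxable services → 6% + 0% city = 6% → $3.91
Sourdough loaf $5.90: unprepared food → 0% + 1.25% city = 1.25% → $0.07
Art supplies kit $21.36: toys and games → 9.75% + 2.25% city = 12% → $2.56
Board game $37.98: toys and games → 9.75% + 2.25% city = 12% → $4.56
Stainless water bottle $15.41: all other tangible goods → 5.5% + 1.75% city = 7.25% → $1.12
Kite $10.96: toys and games → 9.75% + 2.25% city = 12% → $1.32
Blazer $148.42: clothing & footwear → 6.25% + 1.5% city = 7.75% → $11.50
Dress shirt $48.22: clothing & footwear → 6.25% + 1.5% city = 7.75% → $3.74
Total tax = $0.02 + $3.91 + $0.07 + $2.56 + $4.56 + $1.12 + $1.32 + $11.50 + $3.74 = $28.80

$28.80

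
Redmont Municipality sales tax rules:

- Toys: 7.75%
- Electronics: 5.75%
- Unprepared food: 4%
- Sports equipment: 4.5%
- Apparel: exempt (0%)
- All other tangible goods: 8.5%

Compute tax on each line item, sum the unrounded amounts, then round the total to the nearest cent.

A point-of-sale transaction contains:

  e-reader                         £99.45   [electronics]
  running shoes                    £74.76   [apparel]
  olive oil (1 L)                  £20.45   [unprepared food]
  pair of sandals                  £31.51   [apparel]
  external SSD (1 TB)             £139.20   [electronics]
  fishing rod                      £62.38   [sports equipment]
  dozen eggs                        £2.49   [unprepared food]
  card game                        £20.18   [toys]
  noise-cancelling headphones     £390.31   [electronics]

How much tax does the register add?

E-reader £99.45: electronics → 5.75% → £5.718375
Running shoes £74.76: apparel → 0% → £0.00
Olive oil (1 L) £20.45: unprepared food → 4% → £0.818
Pair of sandals £31.51: apparel → 0% → £0.00
External SSD (1 TB) £139.20: electronics → 5.75% → £8.004
Fishing rod £62.38: sports equipment → 4.5% → £2.8071
Dozen eggs £2.49: unprepared food → 4% → £0.0996
Card game £20.18: toys → 7.75% → £1.56395
Noise-cancelling headphones £390.31: electronics → 5.75% → £22.442825
Unrounded tax sum = £41.45385 → £41.45

£41.45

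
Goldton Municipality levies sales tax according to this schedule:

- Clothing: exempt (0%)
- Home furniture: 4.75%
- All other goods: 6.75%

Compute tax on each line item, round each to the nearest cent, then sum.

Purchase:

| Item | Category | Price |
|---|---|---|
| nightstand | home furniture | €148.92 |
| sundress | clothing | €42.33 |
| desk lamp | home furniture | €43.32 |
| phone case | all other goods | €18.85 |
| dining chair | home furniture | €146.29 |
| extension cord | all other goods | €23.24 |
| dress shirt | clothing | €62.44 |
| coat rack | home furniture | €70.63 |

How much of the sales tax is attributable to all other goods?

Phone case €18.85: all other goods → 6.75% → €1.27
Extension cord €23.24: all other goods → 6.75% → €1.57
Tax on all other goods = €1.27 + €1.57 = €2.84

€2.84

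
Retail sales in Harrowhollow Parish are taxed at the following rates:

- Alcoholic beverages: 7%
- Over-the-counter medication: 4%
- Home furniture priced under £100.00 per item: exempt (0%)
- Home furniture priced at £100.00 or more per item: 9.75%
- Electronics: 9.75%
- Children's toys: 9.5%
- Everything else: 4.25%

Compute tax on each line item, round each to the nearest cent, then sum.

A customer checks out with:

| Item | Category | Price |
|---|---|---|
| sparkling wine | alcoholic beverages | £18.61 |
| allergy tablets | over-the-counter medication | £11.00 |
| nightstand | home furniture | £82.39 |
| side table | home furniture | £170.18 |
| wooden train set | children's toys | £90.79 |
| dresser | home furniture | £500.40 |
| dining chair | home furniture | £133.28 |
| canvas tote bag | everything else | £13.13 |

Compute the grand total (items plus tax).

£1109.08

Sparkling wine £18.61: alcoholic beverages → 7% → £1.30
Allergy tablets £11.00: over-the-counter medication → 4% → £0.44
Nightstand £82.39: home furniture, under £100.00 → 0% → £0.00
Side table £170.18: home furniture, £100.00 or more → 9.75% → £16.59
Wooden train set £90.79: children's toys → 9.5% → £8.63
Dresser £500.40: home furniture, £100.00 or more → 9.75% → £48.79
Dining chair £133.28: home furniture, £100.00 or more → 9.75% → £12.99
Canvas tote bag £13.13: everything else → 4.25% → £0.56
Subtotal = £1019.78; tax = £89.30; total due = £1109.08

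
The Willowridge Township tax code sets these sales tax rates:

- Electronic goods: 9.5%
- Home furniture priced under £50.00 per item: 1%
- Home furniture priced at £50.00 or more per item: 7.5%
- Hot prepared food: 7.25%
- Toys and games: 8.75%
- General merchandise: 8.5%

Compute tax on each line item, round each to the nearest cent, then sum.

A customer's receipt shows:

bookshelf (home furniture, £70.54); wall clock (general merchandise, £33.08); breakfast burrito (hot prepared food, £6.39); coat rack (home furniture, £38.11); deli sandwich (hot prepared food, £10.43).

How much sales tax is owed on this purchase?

Bookshelf £70.54: home furniture, £50.00 or more → 7.5% → £5.29
Wall clock £33.08: general merchandise → 8.5% → £2.81
Breakfast burrito £6.39: hot prepared food → 7.25% → £0.46
Coat rack £38.11: home furniture, under £50.00 → 1% → £0.38
Deli sandwich £10.43: hot prepared food → 7.25% → £0.76
Total tax = £5.29 + £2.81 + £0.46 + £0.38 + £0.76 = £9.70

£9.70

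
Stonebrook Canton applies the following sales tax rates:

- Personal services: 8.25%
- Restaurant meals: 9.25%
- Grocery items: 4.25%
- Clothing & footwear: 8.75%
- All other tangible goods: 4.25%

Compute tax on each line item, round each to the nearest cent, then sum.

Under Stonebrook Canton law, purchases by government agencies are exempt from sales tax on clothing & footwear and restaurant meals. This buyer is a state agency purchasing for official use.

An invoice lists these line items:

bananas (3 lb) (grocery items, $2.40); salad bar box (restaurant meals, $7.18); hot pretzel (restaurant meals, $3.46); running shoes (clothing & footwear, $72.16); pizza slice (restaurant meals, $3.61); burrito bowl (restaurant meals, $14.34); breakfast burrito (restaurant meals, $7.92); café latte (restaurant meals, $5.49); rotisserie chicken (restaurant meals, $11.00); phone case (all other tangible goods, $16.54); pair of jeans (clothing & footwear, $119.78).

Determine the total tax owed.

Bananas (3 lb) $2.40: grocery items → 4.25% → $0.10
Salad bar box $7.18: restaurant meals, buyer-exempt → 0% → $0.00
Hot pretzel $3.46: restaurant meals, buyer-exempt → 0% → $0.00
Running shoes $72.16: clothing & footwear, buyer-exempt → 0% → $0.00
Pizza slice $3.61: restaurant meals, buyer-exempt → 0% → $0.00
Burrito bowl $14.34: restaurant meals, buyer-exempt → 0% → $0.00
Breakfast burrito $7.92: restaurant meals, buyer-exempt → 0% → $0.00
Café latte $5.49: restaurant meals, buyer-exempt → 0% → $0.00
Rotisserie chicken $11.00: restaurant meals, buyer-exempt → 0% → $0.00
Phone case $16.54: all other tangible goods → 4.25% → $0.70
Pair of jeans $119.78: clothing & footwear, buyer-exempt → 0% → $0.00
Total tax = $0.10 + $0.70 = $0.80

$0.80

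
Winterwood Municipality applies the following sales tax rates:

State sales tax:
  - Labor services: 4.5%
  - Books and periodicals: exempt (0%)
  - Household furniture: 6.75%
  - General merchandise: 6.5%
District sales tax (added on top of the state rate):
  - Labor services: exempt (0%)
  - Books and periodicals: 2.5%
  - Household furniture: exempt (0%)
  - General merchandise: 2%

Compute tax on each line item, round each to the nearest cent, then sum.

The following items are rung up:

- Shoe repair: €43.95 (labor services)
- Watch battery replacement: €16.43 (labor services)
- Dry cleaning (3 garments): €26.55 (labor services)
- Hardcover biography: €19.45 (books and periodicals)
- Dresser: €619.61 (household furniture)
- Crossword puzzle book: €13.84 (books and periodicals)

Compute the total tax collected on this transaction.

Shoe repair €43.95: labor services → 4.5% + 0% district = 4.5% → €1.98
Watch battery replacement €16.43: labor services → 4.5% + 0% district = 4.5% → €0.74
Dry cleaning (3 garments) €26.55: labor services → 4.5% + 0% district = 4.5% → €1.19
Hardcover biography €19.45: books and periodicals → 0% + 2.5% district = 2.5% → €0.49
Dresser €619.61: household furniture → 6.75% + 0% district = 6.75% → €41.82
Crossword puzzle book €13.84: books and periodicals → 0% + 2.5% district = 2.5% → €0.35
Total tax = €1.98 + €0.74 + €1.19 + €0.49 + €41.82 + €0.35 = €46.57

€46.57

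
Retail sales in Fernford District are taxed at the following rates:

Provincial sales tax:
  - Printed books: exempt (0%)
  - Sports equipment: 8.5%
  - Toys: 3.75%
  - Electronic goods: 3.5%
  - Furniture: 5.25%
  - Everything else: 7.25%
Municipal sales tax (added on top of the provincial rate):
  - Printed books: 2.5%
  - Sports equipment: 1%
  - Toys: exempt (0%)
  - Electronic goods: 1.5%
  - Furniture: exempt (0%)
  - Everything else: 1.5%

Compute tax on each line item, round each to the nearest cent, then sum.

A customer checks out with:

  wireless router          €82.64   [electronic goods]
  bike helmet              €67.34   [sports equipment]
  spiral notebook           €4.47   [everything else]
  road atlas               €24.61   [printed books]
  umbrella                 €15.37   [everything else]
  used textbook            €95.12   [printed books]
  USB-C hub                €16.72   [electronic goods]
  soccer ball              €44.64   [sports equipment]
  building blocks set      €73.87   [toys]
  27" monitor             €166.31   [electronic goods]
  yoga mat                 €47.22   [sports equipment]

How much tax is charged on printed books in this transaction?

Road atlas €24.61: printed books → 0% + 2.5% municipal = 2.5% → €0.62
Used textbook €95.12: printed books → 0% + 2.5% municipal = 2.5% → €2.38
Tax on printed books = €0.62 + €2.38 = €3.00

€3.00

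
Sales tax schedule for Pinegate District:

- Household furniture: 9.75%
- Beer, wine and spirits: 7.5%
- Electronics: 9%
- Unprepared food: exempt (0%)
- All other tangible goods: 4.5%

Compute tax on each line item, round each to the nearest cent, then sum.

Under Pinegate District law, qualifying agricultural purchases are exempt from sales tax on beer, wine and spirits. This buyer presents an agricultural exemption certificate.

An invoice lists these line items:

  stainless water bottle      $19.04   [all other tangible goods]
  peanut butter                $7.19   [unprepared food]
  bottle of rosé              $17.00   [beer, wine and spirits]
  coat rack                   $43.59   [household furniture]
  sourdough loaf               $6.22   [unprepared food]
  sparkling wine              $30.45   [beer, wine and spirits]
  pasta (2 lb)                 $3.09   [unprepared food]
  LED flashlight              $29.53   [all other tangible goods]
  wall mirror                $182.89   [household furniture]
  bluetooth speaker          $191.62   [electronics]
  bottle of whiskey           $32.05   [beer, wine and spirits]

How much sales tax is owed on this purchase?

$41.52

Stainless water bottle $19.04: all other tangible goods → 4.5% → $0.86
Peanut butter $7.19: unprepared food → 0% → $0.00
Bottle of rosé $17.00: beer, wine and spirits, buyer-exempt → 0% → $0.00
Coat rack $43.59: household furniture → 9.75% → $4.25
Sourdough loaf $6.22: unprepared food → 0% → $0.00
Sparkling wine $30.45: beer, wine and spirits, buyer-exempt → 0% → $0.00
Pasta (2 lb) $3.09: unprepared food → 0% → $0.00
LED flashlight $29.53: all other tangible goods → 4.5% → $1.33
Wall mirror $182.89: household furniture → 9.75% → $17.83
Bluetooth speaker $191.62: electronics → 9% → $17.25
Bottle of whiskey $32.05: beer, wine and spirits, buyer-exempt → 0% → $0.00
Total tax = $0.86 + $4.25 + $1.33 + $17.83 + $17.25 = $41.52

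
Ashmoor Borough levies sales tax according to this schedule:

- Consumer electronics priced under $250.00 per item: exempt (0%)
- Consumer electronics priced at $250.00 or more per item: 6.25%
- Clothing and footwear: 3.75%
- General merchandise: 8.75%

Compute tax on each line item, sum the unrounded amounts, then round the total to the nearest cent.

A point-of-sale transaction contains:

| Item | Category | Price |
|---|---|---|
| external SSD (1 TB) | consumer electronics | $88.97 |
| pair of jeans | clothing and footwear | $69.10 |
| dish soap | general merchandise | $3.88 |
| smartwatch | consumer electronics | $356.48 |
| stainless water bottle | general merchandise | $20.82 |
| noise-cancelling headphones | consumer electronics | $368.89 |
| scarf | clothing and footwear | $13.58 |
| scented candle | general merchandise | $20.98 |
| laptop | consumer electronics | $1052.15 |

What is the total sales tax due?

$118.19

External SSD (1 TB) $88.97: consumer electronics, under $250.00 → 0% → $0.00
Pair of jeans $69.10: clothing and footwear → 3.75% → $2.59125
Dish soap $3.88: general merchandise → 8.75% → $0.3395
Smartwatch $356.48: consumer electronics, $250.00 or more → 6.25% → $22.28
Stainless water bottle $20.82: general merchandise → 8.75% → $1.82175
Noise-cancelling headphones $368.89: consumer electronics, $250.00 or more → 6.25% → $23.055625
Scarf $13.58: clothing and footwear → 3.75% → $0.50925
Scented candle $20.98: general merchandise → 8.75% → $1.83575
Laptop $1052.15: consumer electronics, $250.00 or more → 6.25% → $65.759375
Unrounded tax sum = $118.1925 → $118.19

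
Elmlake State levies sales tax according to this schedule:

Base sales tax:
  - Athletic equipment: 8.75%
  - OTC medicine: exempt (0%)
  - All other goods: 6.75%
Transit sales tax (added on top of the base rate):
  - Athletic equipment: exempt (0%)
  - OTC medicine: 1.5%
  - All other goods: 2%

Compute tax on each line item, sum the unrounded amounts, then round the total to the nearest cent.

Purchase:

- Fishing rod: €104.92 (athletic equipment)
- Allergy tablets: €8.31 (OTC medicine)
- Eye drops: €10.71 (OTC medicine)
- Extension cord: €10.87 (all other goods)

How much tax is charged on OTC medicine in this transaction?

€0.29

Allergy tablets €8.31: OTC medicine → 0% + 1.5% transit = 1.5% → €0.12465
Eye drops €10.71: OTC medicine → 0% + 1.5% transit = 1.5% → €0.16065
Tax on OTC medicine: unrounded sum = €0.2853 → €0.29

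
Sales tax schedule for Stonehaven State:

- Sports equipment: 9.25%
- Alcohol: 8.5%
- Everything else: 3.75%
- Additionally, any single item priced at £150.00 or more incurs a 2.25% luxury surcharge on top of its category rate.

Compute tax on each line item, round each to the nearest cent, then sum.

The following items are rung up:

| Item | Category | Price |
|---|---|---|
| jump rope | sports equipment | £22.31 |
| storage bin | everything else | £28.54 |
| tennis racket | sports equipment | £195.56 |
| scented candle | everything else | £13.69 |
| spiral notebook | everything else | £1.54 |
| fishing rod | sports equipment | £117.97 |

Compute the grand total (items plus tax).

Jump rope £22.31: sports equipment → 9.25% → £2.06
Storage bin £28.54: everything else → 3.75% → £1.07
Tennis racket £195.56: sports equipment → 9.25% + 2.25% surcharge = 11.5% → £22.49
Scented candle £13.69: everything else → 3.75% → £0.51
Spiral notebook £1.54: everything else → 3.75% → £0.06
Fishing rod £117.97: sports equipment → 9.25% → £10.91
Subtotal = £379.61; tax = £37.10; total due = £416.71

£416.71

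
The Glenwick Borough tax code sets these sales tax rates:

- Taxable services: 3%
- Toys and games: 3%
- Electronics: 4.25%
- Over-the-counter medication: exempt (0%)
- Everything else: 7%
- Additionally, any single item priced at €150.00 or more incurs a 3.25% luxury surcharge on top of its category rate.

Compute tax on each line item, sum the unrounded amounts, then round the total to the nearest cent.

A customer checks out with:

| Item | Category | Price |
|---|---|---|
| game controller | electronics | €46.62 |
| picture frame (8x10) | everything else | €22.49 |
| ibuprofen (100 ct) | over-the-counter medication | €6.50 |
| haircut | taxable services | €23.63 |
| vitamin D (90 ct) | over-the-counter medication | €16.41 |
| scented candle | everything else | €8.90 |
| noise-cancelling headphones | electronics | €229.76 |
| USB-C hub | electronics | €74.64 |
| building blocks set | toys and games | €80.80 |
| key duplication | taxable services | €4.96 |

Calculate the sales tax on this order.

€27.86

Game controller €46.62: electronics → 4.25% → €1.98135
Picture frame (8x10) €22.49: everything else → 7% → €1.5743
Ibuprofen (100 ct) €6.50: over-the-counter medication → 0% → €0.00
Haircut €23.63: taxable services → 3% → €0.7089
Vitamin D (90 ct) €16.41: over-the-counter medication → 0% → €0.00
Scented candle €8.90: everything else → 7% → €0.623
Noise-cancelling headphones €229.76: electronics → 4.25% + 3.25% surcharge = 7.5% → €17.232
USB-C hub €74.64: electronics → 4.25% → €3.1722
Building blocks set €80.80: toys and games → 3% → €2.424
Key duplication €4.96: taxable services → 3% → €0.1488
Unrounded tax sum = €27.86455 → €27.86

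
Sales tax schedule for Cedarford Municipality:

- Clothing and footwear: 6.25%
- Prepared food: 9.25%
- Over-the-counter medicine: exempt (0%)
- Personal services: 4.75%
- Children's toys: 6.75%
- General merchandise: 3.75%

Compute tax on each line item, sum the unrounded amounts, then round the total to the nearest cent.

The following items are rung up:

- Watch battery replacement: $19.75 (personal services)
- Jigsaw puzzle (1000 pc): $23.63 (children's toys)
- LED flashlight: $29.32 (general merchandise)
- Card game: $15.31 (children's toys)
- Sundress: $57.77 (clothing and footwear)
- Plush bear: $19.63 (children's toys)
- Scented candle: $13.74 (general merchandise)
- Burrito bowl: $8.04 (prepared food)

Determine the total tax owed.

Watch battery replacement $19.75: personal services → 4.75% → $0.938125
Jigsaw puzzle (1000 pc) $23.63: children's toys → 6.75% → $1.595025
LED flashlight $29.32: general merchandise → 3.75% → $1.0995
Card game $15.31: children's toys → 6.75% → $1.033425
Sundress $57.77: clothing and footwear → 6.25% → $3.610625
Plush bear $19.63: children's toys → 6.75% → $1.325025
Scented candle $13.74: general merchandise → 3.75% → $0.51525
Burrito bowl $8.04: prepared food → 9.25% → $0.7437
Unrounded tax sum = $10.860675 → $10.86

$10.86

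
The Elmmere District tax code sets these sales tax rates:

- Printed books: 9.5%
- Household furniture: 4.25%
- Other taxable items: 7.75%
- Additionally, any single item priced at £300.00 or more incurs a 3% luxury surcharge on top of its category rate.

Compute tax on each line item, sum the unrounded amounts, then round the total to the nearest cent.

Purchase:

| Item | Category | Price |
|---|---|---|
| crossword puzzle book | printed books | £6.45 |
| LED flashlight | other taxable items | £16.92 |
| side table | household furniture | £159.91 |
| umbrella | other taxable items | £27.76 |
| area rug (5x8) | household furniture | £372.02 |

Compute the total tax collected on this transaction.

Crossword puzzle book £6.45: printed books → 9.5% → £0.61275
LED flashlight £16.92: other taxable items → 7.75% → £1.3113
Side table £159.91: household furniture → 4.25% → £6.796175
Umbrella £27.76: other taxable items → 7.75% → £2.1514
Area rug (5x8) £372.02: household furniture → 4.25% + 3% surcharge = 7.25% → £26.97145
Unrounded tax sum = £37.843075 → £37.84

£37.84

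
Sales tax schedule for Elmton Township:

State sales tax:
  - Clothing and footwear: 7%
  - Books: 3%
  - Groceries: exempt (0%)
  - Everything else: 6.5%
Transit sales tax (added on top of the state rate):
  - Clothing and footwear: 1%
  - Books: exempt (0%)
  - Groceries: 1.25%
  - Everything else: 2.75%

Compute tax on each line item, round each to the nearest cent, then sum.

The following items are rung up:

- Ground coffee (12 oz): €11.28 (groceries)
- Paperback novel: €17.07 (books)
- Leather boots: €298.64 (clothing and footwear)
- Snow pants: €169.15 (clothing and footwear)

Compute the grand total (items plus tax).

€534.21

Ground coffee (12 oz) €11.28: groceries → 0% + 1.25% transit = 1.25% → €0.14
Paperback novel €17.07: books → 3% + 0% transit = 3% → €0.51
Leather boots €298.64: clothing and footwear → 7% + 1% transit = 8% → €23.89
Snow pants €169.15: clothing and footwear → 7% + 1% transit = 8% → €13.53
Subtotal = €496.14; tax = €38.07; total due = €534.21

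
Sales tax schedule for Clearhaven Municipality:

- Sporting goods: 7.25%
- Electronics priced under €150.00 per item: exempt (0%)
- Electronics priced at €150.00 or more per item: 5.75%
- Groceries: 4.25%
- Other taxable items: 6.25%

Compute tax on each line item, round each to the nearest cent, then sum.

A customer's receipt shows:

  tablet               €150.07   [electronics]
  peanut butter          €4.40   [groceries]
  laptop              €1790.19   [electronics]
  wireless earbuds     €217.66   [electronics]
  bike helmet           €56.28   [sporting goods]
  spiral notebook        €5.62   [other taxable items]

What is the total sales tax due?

Tablet €150.07: electronics, €150.00 or more → 5.75% → €8.63
Peanut butter €4.40: groceries → 4.25% → €0.19
Laptop €1790.19: electronics, €150.00 or more → 5.75% → €102.94
Wireless earbuds €217.66: electronics, €150.00 or more → 5.75% → €12.52
Bike helmet €56.28: sporting goods → 7.25% → €4.08
Spiral notebook €5.62: other taxable items → 6.25% → €0.35
Total tax = €8.63 + €0.19 + €102.94 + €12.52 + €4.08 + €0.35 = €128.71

€128.71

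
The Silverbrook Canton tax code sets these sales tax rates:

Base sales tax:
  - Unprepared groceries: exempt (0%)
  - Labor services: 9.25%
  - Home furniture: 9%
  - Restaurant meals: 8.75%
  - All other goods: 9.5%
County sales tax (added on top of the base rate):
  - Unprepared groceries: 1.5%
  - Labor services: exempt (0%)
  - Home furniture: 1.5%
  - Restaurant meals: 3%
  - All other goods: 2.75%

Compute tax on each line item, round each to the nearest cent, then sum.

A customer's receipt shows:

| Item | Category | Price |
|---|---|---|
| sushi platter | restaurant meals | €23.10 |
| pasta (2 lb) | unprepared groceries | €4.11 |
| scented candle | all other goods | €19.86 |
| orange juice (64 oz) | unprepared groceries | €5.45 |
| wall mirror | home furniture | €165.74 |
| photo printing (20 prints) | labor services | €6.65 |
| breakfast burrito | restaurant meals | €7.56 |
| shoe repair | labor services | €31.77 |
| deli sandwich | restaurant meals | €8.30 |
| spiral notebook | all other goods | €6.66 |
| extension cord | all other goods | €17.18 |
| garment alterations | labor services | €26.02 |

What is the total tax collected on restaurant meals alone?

€4.58

Sushi platter €23.10: restaurant meals → 8.75% + 3% county = 11.75% → €2.71
Breakfast burrito €7.56: restaurant meals → 8.75% + 3% county = 11.75% → €0.89
Deli sandwich €8.30: restaurant meals → 8.75% + 3% county = 11.75% → €0.98
Tax on restaurant meals = €2.71 + €0.89 + €0.98 = €4.58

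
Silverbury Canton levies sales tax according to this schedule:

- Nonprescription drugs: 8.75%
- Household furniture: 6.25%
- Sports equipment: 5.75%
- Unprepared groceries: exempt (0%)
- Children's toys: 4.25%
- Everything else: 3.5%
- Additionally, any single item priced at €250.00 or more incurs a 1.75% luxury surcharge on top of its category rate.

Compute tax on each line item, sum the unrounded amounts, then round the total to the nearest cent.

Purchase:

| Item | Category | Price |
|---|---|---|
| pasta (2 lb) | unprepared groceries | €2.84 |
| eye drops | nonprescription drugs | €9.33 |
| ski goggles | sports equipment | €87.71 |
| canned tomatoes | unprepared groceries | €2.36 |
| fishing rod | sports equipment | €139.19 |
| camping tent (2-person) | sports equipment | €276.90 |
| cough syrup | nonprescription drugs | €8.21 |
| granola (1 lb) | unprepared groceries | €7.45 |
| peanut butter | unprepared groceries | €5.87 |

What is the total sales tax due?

Pasta (2 lb) €2.84: unprepared groceries → 0% → €0.00
Eye drops €9.33: nonprescription drugs → 8.75% → €0.816375
Ski goggles €87.71: sports equipment → 5.75% → €5.043325
Canned tomatoes €2.36: unprepared groceries → 0% → €0.00
Fishing rod €139.19: sports equipment → 5.75% → €8.003425
Camping tent (2-person) €276.90: sports equipment → 5.75% + 1.75% surcharge = 7.5% → €20.7675
Cough syrup €8.21: nonprescription drugs → 8.75% → €0.718375
Granola (1 lb) €7.45: unprepared groceries → 0% → €0.00
Peanut butter €5.87: unprepared groceries → 0% → €0.00
Unrounded tax sum = €35.349 → €35.35

€35.35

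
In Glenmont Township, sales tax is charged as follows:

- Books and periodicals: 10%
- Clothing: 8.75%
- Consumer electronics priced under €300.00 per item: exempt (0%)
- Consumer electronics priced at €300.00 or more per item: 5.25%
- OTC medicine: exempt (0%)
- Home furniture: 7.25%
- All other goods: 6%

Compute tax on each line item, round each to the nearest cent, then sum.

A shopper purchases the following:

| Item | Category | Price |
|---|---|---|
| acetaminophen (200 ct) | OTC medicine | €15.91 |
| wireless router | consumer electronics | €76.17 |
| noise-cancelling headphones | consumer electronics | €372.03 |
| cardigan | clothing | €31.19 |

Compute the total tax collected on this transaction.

€22.26

Acetaminophen (200 ct) €15.91: OTC medicine → 0% → €0.00
Wireless router €76.17: consumer electronics, under €300.00 → 0% → €0.00
Noise-cancelling headphones €372.03: consumer electronics, €300.00 or more → 5.25% → €19.53
Cardigan €31.19: clothing → 8.75% → €2.73
Total tax = €19.53 + €2.73 = €22.26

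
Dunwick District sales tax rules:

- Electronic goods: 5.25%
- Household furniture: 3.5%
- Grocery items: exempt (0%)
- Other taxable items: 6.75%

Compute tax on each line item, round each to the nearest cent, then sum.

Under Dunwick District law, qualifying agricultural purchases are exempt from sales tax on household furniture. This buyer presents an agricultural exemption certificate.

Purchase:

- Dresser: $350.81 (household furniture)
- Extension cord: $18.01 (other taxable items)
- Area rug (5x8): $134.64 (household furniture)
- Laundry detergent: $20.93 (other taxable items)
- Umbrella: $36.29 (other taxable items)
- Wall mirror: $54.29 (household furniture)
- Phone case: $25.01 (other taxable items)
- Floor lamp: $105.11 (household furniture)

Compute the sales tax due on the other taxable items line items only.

$6.77

Extension cord $18.01: other taxable items → 6.75% → $1.22
Laundry detergent $20.93: other taxable items → 6.75% → $1.41
Umbrella $36.29: other taxable items → 6.75% → $2.45
Phone case $25.01: other taxable items → 6.75% → $1.69
Tax on other taxable items = $1.22 + $1.41 + $2.45 + $1.69 = $6.77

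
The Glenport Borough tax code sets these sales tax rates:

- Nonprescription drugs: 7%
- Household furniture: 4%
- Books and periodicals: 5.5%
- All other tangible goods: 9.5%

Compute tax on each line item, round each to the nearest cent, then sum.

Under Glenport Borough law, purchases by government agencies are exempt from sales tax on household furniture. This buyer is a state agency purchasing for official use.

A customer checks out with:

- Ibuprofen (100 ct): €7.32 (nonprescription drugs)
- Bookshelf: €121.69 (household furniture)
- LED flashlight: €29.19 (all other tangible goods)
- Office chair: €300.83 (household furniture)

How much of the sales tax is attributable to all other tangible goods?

LED flashlight €29.19: all other tangible goods → 9.5% → €2.77
Tax on all other tangible goods = €2.77

€2.77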